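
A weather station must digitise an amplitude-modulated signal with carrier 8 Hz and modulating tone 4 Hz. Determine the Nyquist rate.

AM sidebands sit at fc ± fm = 4 Hz and 12 Hz.
Highest-frequency component: 12 Hz.
Nyquist rate = 2 × 12 Hz = 24 Hz.

24 Hz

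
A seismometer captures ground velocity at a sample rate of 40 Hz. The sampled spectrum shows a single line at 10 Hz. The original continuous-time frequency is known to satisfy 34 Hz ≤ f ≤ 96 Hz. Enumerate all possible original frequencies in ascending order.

Frequencies that alias to 10 Hz are k·fs ± 10 Hz for integer k ≥ 0.
k=0: 10 Hz.
k=1: 30 Hz, 50 Hz.
k=2: 70 Hz, 90 Hz.
k=3: 110 Hz, 130 Hz.
Within [34 Hz, 96 Hz]: 50 Hz, 70 Hz, 90 Hz.

50 Hz, 70 Hz, 90 Hz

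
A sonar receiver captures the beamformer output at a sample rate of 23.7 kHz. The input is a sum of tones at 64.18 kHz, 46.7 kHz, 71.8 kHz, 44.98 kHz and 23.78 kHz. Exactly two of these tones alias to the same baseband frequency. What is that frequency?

fs/2 = 11.85 kHz.
64.18 kHz mod fs = 16.78 kHz.
16.78 kHz > fs/2 = 11.85 kHz, folds to fs − 16.78 kHz = 6.92 kHz.
46.7 kHz mod fs = 23 kHz.
23 kHz > fs/2 = 11.85 kHz, folds to fs − 23 kHz = 0.7 kHz.
71.8 kHz mod fs = 0.7 kHz.
0.7 kHz ≤ fs/2 = 11.85 kHz, appears at 0.7 kHz.
44.98 kHz mod fs = 21.28 kHz.
21.28 kHz > fs/2 = 11.85 kHz, folds to fs − 21.28 kHz = 2.42 kHz.
23.78 kHz mod fs = 0.08 kHz.
0.08 kHz ≤ fs/2 = 11.85 kHz, appears at 0.08 kHz.
46.7 kHz and 71.8 kHz both map to 0.7 kHz.

0.7 kHz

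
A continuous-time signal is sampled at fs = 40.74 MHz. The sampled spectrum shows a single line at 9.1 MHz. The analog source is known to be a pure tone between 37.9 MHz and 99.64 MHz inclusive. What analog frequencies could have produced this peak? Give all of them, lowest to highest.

Frequencies that alias to 9.1 MHz are k·fs ± 9.1 MHz for integer k ≥ 0.
k=0: 9.1 MHz.
k=1: 31.64 MHz, 49.84 MHz.
k=2: 72.38 MHz, 90.58 MHz.
k=3: 113.12 MHz, 131.32 MHz.
Within [37.9 MHz, 99.64 MHz]: 49.84 MHz, 72.38 MHz, 90.58 MHz.

49.84 MHz, 72.38 MHz, 90.58 MHz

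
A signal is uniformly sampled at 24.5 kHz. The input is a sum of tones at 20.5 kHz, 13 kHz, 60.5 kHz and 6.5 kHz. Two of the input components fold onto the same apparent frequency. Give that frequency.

11.5 kHz

fs/2 = 12.25 kHz.
20.5 kHz > fs/2 = 12.25 kHz, folds to fs − 20.5 kHz = 4 kHz.
13 kHz > fs/2 = 12.25 kHz, folds to fs − 13 kHz = 11.5 kHz.
60.5 kHz mod fs = 11.5 kHz.
11.5 kHz ≤ fs/2 = 12.25 kHz, appears at 11.5 kHz.
6.5 kHz ≤ fs/2 = 12.25 kHz, passes unchanged.
13 kHz and 60.5 kHz both map to 11.5 kHz.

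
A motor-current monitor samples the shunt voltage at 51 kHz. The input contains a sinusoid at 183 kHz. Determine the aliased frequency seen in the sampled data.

183 kHz mod fs = 30 kHz.
30 kHz > fs/2 = 25.5 kHz, folds to fs − 30 kHz = 21 kHz.

21 kHz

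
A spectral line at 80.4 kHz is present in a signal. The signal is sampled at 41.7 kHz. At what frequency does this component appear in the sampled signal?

80.4 kHz mod fs = 38.7 kHz.
38.7 kHz > fs/2 = 20.85 kHz, folds to fs − 38.7 kHz = 3 kHz.

3 kHz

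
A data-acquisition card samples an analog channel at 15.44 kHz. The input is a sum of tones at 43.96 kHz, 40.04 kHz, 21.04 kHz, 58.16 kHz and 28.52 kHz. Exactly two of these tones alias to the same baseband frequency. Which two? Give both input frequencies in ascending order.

fs/2 = 7.72 kHz.
43.96 kHz mod fs = 13.08 kHz.
13.08 kHz > fs/2 = 7.72 kHz, folds to fs − 13.08 kHz = 2.36 kHz.
40.04 kHz mod fs = 9.16 kHz.
9.16 kHz > fs/2 = 7.72 kHz, folds to fs − 9.16 kHz = 6.28 kHz.
21.04 kHz mod fs = 5.6 kHz.
5.6 kHz ≤ fs/2 = 7.72 kHz, appears at 5.6 kHz.
58.16 kHz mod fs = 11.84 kHz.
11.84 kHz > fs/2 = 7.72 kHz, folds to fs − 11.84 kHz = 3.6 kHz.
28.52 kHz mod fs = 13.08 kHz.
13.08 kHz > fs/2 = 7.72 kHz, folds to fs − 13.08 kHz = 2.36 kHz.
28.52 kHz and 43.96 kHz both map to 2.36 kHz.

28.52 kHz, 43.96 kHz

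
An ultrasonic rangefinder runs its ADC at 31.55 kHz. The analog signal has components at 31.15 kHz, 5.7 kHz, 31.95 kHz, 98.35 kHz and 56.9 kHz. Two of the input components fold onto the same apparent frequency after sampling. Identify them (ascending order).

fs/2 = 15.775 kHz.
31.15 kHz > fs/2 = 15.775 kHz, folds to fs − 31.15 kHz = 0.4 kHz.
5.7 kHz ≤ fs/2 = 15.775 kHz, passes unchanged.
31.95 kHz mod fs = 0.4 kHz.
0.4 kHz ≤ fs/2 = 15.775 kHz, appears at 0.4 kHz.
98.35 kHz mod fs = 3.7 kHz.
3.7 kHz ≤ fs/2 = 15.775 kHz, appears at 3.7 kHz.
56.9 kHz mod fs = 25.35 kHz.
25.35 kHz > fs/2 = 15.775 kHz, folds to fs − 25.35 kHz = 6.2 kHz.
31.15 kHz and 31.95 kHz both map to 0.4 kHz.

31.15 kHz, 31.95 kHz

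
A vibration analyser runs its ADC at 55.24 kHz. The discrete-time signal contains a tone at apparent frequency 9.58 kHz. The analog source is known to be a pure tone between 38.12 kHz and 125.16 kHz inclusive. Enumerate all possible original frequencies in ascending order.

45.66 kHz, 64.82 kHz, 100.9 kHz, 120.06 kHz

Frequencies that alias to 9.58 kHz are k·fs ± 9.58 kHz for integer k ≥ 0.
k=0: 9.58 kHz.
k=1: 45.66 kHz, 64.82 kHz.
k=2: 100.9 kHz, 120.06 kHz.
k=3: 156.14 kHz, 175.3 kHz.
Within [38.12 kHz, 125.16 kHz]: 45.66 kHz, 64.82 kHz, 100.9 kHz, 120.06 kHz.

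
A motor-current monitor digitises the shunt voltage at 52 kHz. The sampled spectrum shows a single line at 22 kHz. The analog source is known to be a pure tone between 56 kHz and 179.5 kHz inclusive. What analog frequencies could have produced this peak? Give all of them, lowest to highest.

Frequencies that alias to 22 kHz are k·fs ± 22 kHz for integer k ≥ 0.
k=0: 22 kHz.
k=1: 30 kHz, 74 kHz.
k=2: 82 kHz, 126 kHz.
k=3: 134 kHz, 178 kHz.
k=4: 186 kHz, 230 kHz.
Within [56 kHz, 179.5 kHz]: 74 kHz, 82 kHz, 126 kHz, 134 kHz, 178 kHz.

74 kHz, 82 kHz, 126 kHz, 134 kHz, 178 kHz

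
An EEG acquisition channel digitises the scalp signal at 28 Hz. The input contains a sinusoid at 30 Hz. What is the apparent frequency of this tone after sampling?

2 Hz

30 Hz mod fs = 2 Hz.
2 Hz ≤ fs/2 = 14 Hz, appears at 2 Hz.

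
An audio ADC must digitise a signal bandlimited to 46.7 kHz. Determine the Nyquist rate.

93.4 kHz

Nyquist rate = 2 × 46.7 kHz = 93.4 kHz.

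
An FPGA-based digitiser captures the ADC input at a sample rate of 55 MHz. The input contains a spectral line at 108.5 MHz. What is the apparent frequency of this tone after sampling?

108.5 MHz mod fs = 53.5 MHz.
53.5 MHz > fs/2 = 27.5 MHz, folds to fs − 53.5 MHz = 1.5 MHz.

1.5 MHz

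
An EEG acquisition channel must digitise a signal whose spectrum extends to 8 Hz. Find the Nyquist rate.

16 Hz

Nyquist rate = 2 × 8 Hz = 16 Hz.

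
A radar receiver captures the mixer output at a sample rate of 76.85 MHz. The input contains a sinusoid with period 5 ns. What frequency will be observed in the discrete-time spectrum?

T = 5 ns → f = 1/T = 200 MHz.
200 MHz mod fs = 46.3 MHz.
46.3 MHz > fs/2 = 38.425 MHz, folds to fs − 46.3 MHz = 30.55 MHz.

30.55 MHz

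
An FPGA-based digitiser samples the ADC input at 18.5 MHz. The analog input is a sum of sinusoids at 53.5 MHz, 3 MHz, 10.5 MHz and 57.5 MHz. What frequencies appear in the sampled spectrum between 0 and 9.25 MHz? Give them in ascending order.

fs/2 = 9.25 MHz.
53.5 MHz mod fs = 16.5 MHz.
16.5 MHz > fs/2 = 9.25 MHz, folds to fs − 16.5 MHz = 2 MHz.
3 MHz ≤ fs/2 = 9.25 MHz, passes unchanged.
10.5 MHz > fs/2 = 9.25 MHz, folds to fs − 10.5 MHz = 8 MHz.
57.5 MHz mod fs = 2 MHz.
2 MHz ≤ fs/2 = 9.25 MHz, appears at 2 MHz.
Distinct values: {2 MHz, 3 MHz, 8 MHz}.

2 MHz, 3 MHz, 8 MHz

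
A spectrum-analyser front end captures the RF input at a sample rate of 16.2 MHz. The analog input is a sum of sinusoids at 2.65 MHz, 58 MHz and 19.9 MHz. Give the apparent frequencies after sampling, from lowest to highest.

2.65 MHz, 3.7 MHz, 6.8 MHz

fs/2 = 8.1 MHz.
2.65 MHz ≤ fs/2 = 8.1 MHz, passes unchanged.
58 MHz mod fs = 9.4 MHz.
9.4 MHz > fs/2 = 8.1 MHz, folds to fs − 9.4 MHz = 6.8 MHz.
19.9 MHz mod fs = 3.7 MHz.
3.7 MHz ≤ fs/2 = 8.1 MHz, appears at 3.7 MHz.
Distinct values: {2.65 MHz, 3.7 MHz, 6.8 MHz}.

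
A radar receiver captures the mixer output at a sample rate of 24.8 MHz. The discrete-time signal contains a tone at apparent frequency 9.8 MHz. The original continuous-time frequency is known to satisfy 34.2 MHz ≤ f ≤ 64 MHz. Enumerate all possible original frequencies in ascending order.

Frequencies that alias to 9.8 MHz are k·fs ± 9.8 MHz for integer k ≥ 0.
k=0: 9.8 MHz.
k=1: 15 MHz, 34.6 MHz.
k=2: 39.8 MHz, 59.4 MHz.
k=3: 64.6 MHz, 84.2 MHz.
Within [34.2 MHz, 64 MHz]: 34.6 MHz, 39.8 MHz, 59.4 MHz.

34.6 MHz, 39.8 MHz, 59.4 MHz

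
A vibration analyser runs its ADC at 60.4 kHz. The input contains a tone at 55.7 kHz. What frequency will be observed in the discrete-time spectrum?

4.7 kHz

55.7 kHz > fs/2 = 30.2 kHz, folds to fs − 55.7 kHz = 4.7 kHz.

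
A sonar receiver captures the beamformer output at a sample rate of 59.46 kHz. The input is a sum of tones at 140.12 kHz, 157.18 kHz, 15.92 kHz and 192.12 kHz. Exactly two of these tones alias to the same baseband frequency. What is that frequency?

21.2 kHz

fs/2 = 29.73 kHz.
140.12 kHz mod fs = 21.2 kHz.
21.2 kHz ≤ fs/2 = 29.73 kHz, appears at 21.2 kHz.
157.18 kHz mod fs = 38.26 kHz.
38.26 kHz > fs/2 = 29.73 kHz, folds to fs − 38.26 kHz = 21.2 kHz.
15.92 kHz ≤ fs/2 = 29.73 kHz, passes unchanged.
192.12 kHz mod fs = 13.74 kHz.
13.74 kHz ≤ fs/2 = 29.73 kHz, appears at 13.74 kHz.
140.12 kHz and 157.18 kHz both map to 21.2 kHz.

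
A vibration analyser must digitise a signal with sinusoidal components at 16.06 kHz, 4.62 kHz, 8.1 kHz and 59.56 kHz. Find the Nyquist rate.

Highest-frequency component: 59.56 kHz.
Nyquist rate = 2 × 59.56 kHz = 119.12 kHz.

119.12 kHz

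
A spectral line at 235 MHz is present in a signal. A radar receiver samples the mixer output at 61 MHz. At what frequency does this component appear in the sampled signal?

235 MHz mod fs = 52 MHz.
52 MHz > fs/2 = 30.5 MHz, folds to fs − 52 MHz = 9 MHz.

9 MHz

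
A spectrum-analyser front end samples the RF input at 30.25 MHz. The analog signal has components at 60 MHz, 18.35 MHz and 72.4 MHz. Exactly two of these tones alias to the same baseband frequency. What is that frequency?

11.9 MHz

fs/2 = 15.125 MHz.
60 MHz mod fs = 29.75 MHz.
29.75 MHz > fs/2 = 15.125 MHz, folds to fs − 29.75 MHz = 0.5 MHz.
18.35 MHz > fs/2 = 15.125 MHz, folds to fs − 18.35 MHz = 11.9 MHz.
72.4 MHz mod fs = 11.9 MHz.
11.9 MHz ≤ fs/2 = 15.125 MHz, appears at 11.9 MHz.
18.35 MHz and 72.4 MHz both map to 11.9 MHz.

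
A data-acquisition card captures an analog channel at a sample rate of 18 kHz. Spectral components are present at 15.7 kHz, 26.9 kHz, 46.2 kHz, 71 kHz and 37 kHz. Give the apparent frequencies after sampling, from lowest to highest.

fs/2 = 9 kHz.
15.7 kHz > fs/2 = 9 kHz, folds to fs − 15.7 kHz = 2.3 kHz.
26.9 kHz mod fs = 8.9 kHz.
8.9 kHz ≤ fs/2 = 9 kHz, appears at 8.9 kHz.
46.2 kHz mod fs = 10.2 kHz.
10.2 kHz > fs/2 = 9 kHz, folds to fs − 10.2 kHz = 7.8 kHz.
71 kHz mod fs = 17 kHz.
17 kHz > fs/2 = 9 kHz, folds to fs − 17 kHz = 1 kHz.
37 kHz mod fs = 1 kHz.
1 kHz ≤ fs/2 = 9 kHz, appears at 1 kHz.
Distinct values: {1 kHz, 2.3 kHz, 7.8 kHz, 8.9 kHz}.

1 kHz, 2.3 kHz, 7.8 kHz, 8.9 kHz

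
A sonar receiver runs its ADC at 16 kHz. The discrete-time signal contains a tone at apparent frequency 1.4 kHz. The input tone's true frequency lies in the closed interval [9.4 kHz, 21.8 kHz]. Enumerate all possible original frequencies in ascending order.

Frequencies that alias to 1.4 kHz are k·fs ± 1.4 kHz for integer k ≥ 0.
k=0: 1.4 kHz.
k=1: 14.6 kHz, 17.4 kHz.
k=2: 30.6 kHz, 33.4 kHz.
Within [9.4 kHz, 21.8 kHz]: 14.6 kHz, 17.4 kHz.

14.6 kHz, 17.4 kHz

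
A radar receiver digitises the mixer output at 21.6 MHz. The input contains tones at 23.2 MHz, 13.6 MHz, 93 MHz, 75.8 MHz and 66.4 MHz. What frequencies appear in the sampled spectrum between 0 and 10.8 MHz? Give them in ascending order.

1.6 MHz, 6.6 MHz, 8 MHz, 10.6 MHz

fs/2 = 10.8 MHz.
23.2 MHz mod fs = 1.6 MHz.
1.6 MHz ≤ fs/2 = 10.8 MHz, appears at 1.6 MHz.
13.6 MHz > fs/2 = 10.8 MHz, folds to fs − 13.6 MHz = 8 MHz.
93 MHz mod fs = 6.6 MHz.
6.6 MHz ≤ fs/2 = 10.8 MHz, appears at 6.6 MHz.
75.8 MHz mod fs = 11 MHz.
11 MHz > fs/2 = 10.8 MHz, folds to fs − 11 MHz = 10.6 MHz.
66.4 MHz mod fs = 1.6 MHz.
1.6 MHz ≤ fs/2 = 10.8 MHz, appears at 1.6 MHz.
Distinct values: {1.6 MHz, 6.6 MHz, 8 MHz, 10.6 MHz}.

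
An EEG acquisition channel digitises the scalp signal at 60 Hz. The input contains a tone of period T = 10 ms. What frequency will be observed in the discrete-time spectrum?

T = 10 ms → f = 1/T = 100 Hz.
100 Hz mod fs = 40 Hz.
40 Hz > fs/2 = 30 Hz, folds to fs − 40 Hz = 20 Hz.

20 Hz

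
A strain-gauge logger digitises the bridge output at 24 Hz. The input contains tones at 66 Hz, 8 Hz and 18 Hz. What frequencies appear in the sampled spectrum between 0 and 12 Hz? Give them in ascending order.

6 Hz, 8 Hz

fs/2 = 12 Hz.
66 Hz mod fs = 18 Hz.
18 Hz > fs/2 = 12 Hz, folds to fs − 18 Hz = 6 Hz.
8 Hz ≤ fs/2 = 12 Hz, passes unchanged.
18 Hz > fs/2 = 12 Hz, folds to fs − 18 Hz = 6 Hz.
Distinct values: {6 Hz, 8 Hz}.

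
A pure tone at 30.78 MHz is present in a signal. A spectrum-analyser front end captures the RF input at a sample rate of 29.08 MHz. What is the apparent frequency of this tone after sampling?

30.78 MHz mod fs = 1.7 MHz.
1.7 MHz ≤ fs/2 = 14.54 MHz, appears at 1.7 MHz.

1.7 MHz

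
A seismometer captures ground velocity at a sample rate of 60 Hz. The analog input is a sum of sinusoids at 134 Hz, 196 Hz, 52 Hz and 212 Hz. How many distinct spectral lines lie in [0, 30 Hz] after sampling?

fs/2 = 30 Hz.
134 Hz mod fs = 14 Hz.
14 Hz ≤ fs/2 = 30 Hz, appears at 14 Hz.
196 Hz mod fs = 16 Hz.
16 Hz ≤ fs/2 = 30 Hz, appears at 16 Hz.
52 Hz > fs/2 = 30 Hz, folds to fs − 52 Hz = 8 Hz.
212 Hz mod fs = 32 Hz.
32 Hz > fs/2 = 30 Hz, folds to fs − 32 Hz = 28 Hz.
Distinct values: {8 Hz, 14 Hz, 16 Hz, 28 Hz} → 4.

4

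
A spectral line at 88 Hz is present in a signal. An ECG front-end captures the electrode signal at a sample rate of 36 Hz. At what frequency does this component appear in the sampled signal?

16 Hz

88 Hz mod fs = 16 Hz.
16 Hz ≤ fs/2 = 18 Hz, appears at 16 Hz.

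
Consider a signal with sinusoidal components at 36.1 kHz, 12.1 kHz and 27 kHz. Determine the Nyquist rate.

Highest-frequency component: 36.1 kHz.
Nyquist rate = 2 × 36.1 kHz = 72.2 kHz.

72.2 kHz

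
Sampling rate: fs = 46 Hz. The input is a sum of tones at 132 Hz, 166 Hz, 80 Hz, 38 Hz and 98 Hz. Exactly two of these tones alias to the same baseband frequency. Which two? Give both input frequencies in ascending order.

98 Hz, 132 Hz

fs/2 = 23 Hz.
132 Hz mod fs = 40 Hz.
40 Hz > fs/2 = 23 Hz, folds to fs − 40 Hz = 6 Hz.
166 Hz mod fs = 28 Hz.
28 Hz > fs/2 = 23 Hz, folds to fs − 28 Hz = 18 Hz.
80 Hz mod fs = 34 Hz.
34 Hz > fs/2 = 23 Hz, folds to fs − 34 Hz = 12 Hz.
38 Hz > fs/2 = 23 Hz, folds to fs − 38 Hz = 8 Hz.
98 Hz mod fs = 6 Hz.
6 Hz ≤ fs/2 = 23 Hz, appears at 6 Hz.
98 Hz and 132 Hz both map to 6 Hz.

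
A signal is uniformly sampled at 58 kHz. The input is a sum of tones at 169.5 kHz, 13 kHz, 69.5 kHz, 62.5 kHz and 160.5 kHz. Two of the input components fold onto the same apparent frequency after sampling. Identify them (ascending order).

fs/2 = 29 kHz.
169.5 kHz mod fs = 53.5 kHz.
53.5 kHz > fs/2 = 29 kHz, folds to fs − 53.5 kHz = 4.5 kHz.
13 kHz ≤ fs/2 = 29 kHz, passes unchanged.
69.5 kHz mod fs = 11.5 kHz.
11.5 kHz ≤ fs/2 = 29 kHz, appears at 11.5 kHz.
62.5 kHz mod fs = 4.5 kHz.
4.5 kHz ≤ fs/2 = 29 kHz, appears at 4.5 kHz.
160.5 kHz mod fs = 44.5 kHz.
44.5 kHz > fs/2 = 29 kHz, folds to fs − 44.5 kHz = 13.5 kHz.
62.5 kHz and 169.5 kHz both map to 4.5 kHz.

62.5 kHz, 169.5 kHz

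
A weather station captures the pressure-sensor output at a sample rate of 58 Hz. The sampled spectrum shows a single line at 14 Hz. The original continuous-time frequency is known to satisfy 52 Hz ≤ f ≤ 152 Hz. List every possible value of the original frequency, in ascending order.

Frequencies that alias to 14 Hz are k·fs ± 14 Hz for integer k ≥ 0.
k=0: 14 Hz.
k=1: 44 Hz, 72 Hz.
k=2: 102 Hz, 130 Hz.
k=3: 160 Hz, 188 Hz.
Within [52 Hz, 152 Hz]: 72 Hz, 102 Hz, 130 Hz.

72 Hz, 102 Hz, 130 Hz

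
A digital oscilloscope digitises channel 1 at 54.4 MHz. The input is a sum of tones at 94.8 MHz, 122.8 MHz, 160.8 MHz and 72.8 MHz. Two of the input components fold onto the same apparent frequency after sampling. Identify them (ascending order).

94.8 MHz, 122.8 MHz

fs/2 = 27.2 MHz.
94.8 MHz mod fs = 40.4 MHz.
40.4 MHz > fs/2 = 27.2 MHz, folds to fs − 40.4 MHz = 14 MHz.
122.8 MHz mod fs = 14 MHz.
14 MHz ≤ fs/2 = 27.2 MHz, appears at 14 MHz.
160.8 MHz mod fs = 52 MHz.
52 MHz > fs/2 = 27.2 MHz, folds to fs − 52 MHz = 2.4 MHz.
72.8 MHz mod fs = 18.4 MHz.
18.4 MHz ≤ fs/2 = 27.2 MHz, appears at 18.4 MHz.
94.8 MHz and 122.8 MHz both map to 14 MHz.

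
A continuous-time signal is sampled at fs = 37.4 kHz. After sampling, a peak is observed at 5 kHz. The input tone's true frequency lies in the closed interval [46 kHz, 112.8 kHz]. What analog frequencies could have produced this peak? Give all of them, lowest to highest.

69.8 kHz, 79.8 kHz, 107.2 kHz

Frequencies that alias to 5 kHz are k·fs ± 5 kHz for integer k ≥ 0.
k=0: 5 kHz.
k=1: 32.4 kHz, 42.4 kHz.
k=2: 69.8 kHz, 79.8 kHz.
k=3: 107.2 kHz, 117.2 kHz.
k=4: 144.6 kHz, 154.6 kHz.
Within [46 kHz, 112.8 kHz]: 69.8 kHz, 79.8 kHz, 107.2 kHz.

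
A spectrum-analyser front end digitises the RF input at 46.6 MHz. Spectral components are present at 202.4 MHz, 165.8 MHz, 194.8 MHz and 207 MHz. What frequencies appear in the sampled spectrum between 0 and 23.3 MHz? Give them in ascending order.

fs/2 = 23.3 MHz.
202.4 MHz mod fs = 16 MHz.
16 MHz ≤ fs/2 = 23.3 MHz, appears at 16 MHz.
165.8 MHz mod fs = 26 MHz.
26 MHz > fs/2 = 23.3 MHz, folds to fs − 26 MHz = 20.6 MHz.
194.8 MHz mod fs = 8.4 MHz.
8.4 MHz ≤ fs/2 = 23.3 MHz, appears at 8.4 MHz.
207 MHz mod fs = 20.6 MHz.
20.6 MHz ≤ fs/2 = 23.3 MHz, appears at 20.6 MHz.
Distinct values: {8.4 MHz, 16 MHz, 20.6 MHz}.

8.4 MHz, 16 MHz, 20.6 MHz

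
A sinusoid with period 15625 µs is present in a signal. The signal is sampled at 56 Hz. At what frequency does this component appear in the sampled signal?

T = 15625 µs → f = 1/T = 64 Hz.
64 Hz mod fs = 8 Hz.
8 Hz ≤ fs/2 = 28 Hz, appears at 8 Hz.

8 Hz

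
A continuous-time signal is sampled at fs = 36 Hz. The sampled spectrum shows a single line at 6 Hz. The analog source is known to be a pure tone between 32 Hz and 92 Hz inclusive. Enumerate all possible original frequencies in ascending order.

42 Hz, 66 Hz, 78 Hz

Frequencies that alias to 6 Hz are k·fs ± 6 Hz for integer k ≥ 0.
k=0: 6 Hz.
k=1: 30 Hz, 42 Hz.
k=2: 66 Hz, 78 Hz.
k=3: 102 Hz, 114 Hz.
Within [32 Hz, 92 Hz]: 42 Hz, 66 Hz, 78 Hz.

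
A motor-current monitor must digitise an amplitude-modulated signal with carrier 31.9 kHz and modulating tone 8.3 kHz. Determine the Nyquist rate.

AM sidebands sit at fc ± fm = 23.6 kHz and 40.2 kHz.
Highest-frequency component: 40.2 kHz.
Nyquist rate = 2 × 40.2 kHz = 80.4 kHz.

80.4 kHz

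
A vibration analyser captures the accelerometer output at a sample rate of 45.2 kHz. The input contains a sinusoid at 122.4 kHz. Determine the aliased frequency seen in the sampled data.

13.2 kHz

122.4 kHz mod fs = 32 kHz.
32 kHz > fs/2 = 22.6 kHz, folds to fs − 32 kHz = 13.2 kHz.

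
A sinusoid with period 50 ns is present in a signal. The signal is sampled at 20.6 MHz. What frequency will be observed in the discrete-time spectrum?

T = 50 ns → f = 1/T = 20 MHz.
20 MHz > fs/2 = 10.3 MHz, folds to fs − 20 MHz = 0.6 MHz.

0.6 MHz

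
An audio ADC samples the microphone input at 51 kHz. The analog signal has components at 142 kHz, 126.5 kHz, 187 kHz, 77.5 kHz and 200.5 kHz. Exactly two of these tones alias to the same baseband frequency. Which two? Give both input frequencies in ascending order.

77.5 kHz, 126.5 kHz

fs/2 = 25.5 kHz.
142 kHz mod fs = 40 kHz.
40 kHz > fs/2 = 25.5 kHz, folds to fs − 40 kHz = 11 kHz.
126.5 kHz mod fs = 24.5 kHz.
24.5 kHz ≤ fs/2 = 25.5 kHz, appears at 24.5 kHz.
187 kHz mod fs = 34 kHz.
34 kHz > fs/2 = 25.5 kHz, folds to fs − 34 kHz = 17 kHz.
77.5 kHz mod fs = 26.5 kHz.
26.5 kHz > fs/2 = 25.5 kHz, folds to fs − 26.5 kHz = 24.5 kHz.
200.5 kHz mod fs = 47.5 kHz.
47.5 kHz > fs/2 = 25.5 kHz, folds to fs − 47.5 kHz = 3.5 kHz.
77.5 kHz and 126.5 kHz both map to 24.5 kHz.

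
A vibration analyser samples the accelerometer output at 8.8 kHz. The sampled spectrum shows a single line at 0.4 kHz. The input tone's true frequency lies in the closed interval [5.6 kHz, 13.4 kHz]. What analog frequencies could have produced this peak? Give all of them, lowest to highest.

Frequencies that alias to 0.4 kHz are k·fs ± 0.4 kHz for integer k ≥ 0.
k=0: 0.4 kHz.
k=1: 8.4 kHz, 9.2 kHz.
k=2: 17.2 kHz, 18 kHz.
Within [5.6 kHz, 13.4 kHz]: 8.4 kHz, 9.2 kHz.

8.4 kHz, 9.2 kHz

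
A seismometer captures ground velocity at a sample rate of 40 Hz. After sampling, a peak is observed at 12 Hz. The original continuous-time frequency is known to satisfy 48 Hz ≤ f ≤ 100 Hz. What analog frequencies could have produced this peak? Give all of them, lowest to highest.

Frequencies that alias to 12 Hz are k·fs ± 12 Hz for integer k ≥ 0.
k=0: 12 Hz.
k=1: 28 Hz, 52 Hz.
k=2: 68 Hz, 92 Hz.
k=3: 108 Hz, 132 Hz.
Within [48 Hz, 100 Hz]: 52 Hz, 68 Hz, 92 Hz.

52 Hz, 68 Hz, 92 Hz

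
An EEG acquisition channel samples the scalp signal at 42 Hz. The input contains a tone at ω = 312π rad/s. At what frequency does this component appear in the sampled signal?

12 Hz

ω = 312π rad/s → f = ω/(2π) = 156 Hz.
156 Hz mod fs = 30 Hz.
30 Hz > fs/2 = 21 Hz, folds to fs − 30 Hz = 12 Hz.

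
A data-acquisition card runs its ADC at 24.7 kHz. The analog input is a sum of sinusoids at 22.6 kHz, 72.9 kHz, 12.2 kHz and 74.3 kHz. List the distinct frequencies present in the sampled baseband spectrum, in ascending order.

0.2 kHz, 1.2 kHz, 2.1 kHz, 12.2 kHz

fs/2 = 12.35 kHz.
22.6 kHz > fs/2 = 12.35 kHz, folds to fs − 22.6 kHz = 2.1 kHz.
72.9 kHz mod fs = 23.5 kHz.
23.5 kHz > fs/2 = 12.35 kHz, folds to fs − 23.5 kHz = 1.2 kHz.
12.2 kHz ≤ fs/2 = 12.35 kHz, passes unchanged.
74.3 kHz mod fs = 0.2 kHz.
0.2 kHz ≤ fs/2 = 12.35 kHz, appears at 0.2 kHz.
Distinct values: {0.2 kHz, 1.2 kHz, 2.1 kHz, 12.2 kHz}.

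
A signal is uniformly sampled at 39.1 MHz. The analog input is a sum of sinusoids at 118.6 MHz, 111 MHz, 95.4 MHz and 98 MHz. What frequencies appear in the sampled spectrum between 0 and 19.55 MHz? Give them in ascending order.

fs/2 = 19.55 MHz.
118.6 MHz mod fs = 1.3 MHz.
1.3 MHz ≤ fs/2 = 19.55 MHz, appears at 1.3 MHz.
111 MHz mod fs = 32.8 MHz.
32.8 MHz > fs/2 = 19.55 MHz, folds to fs − 32.8 MHz = 6.3 MHz.
95.4 MHz mod fs = 17.2 MHz.
17.2 MHz ≤ fs/2 = 19.55 MHz, appears at 17.2 MHz.
98 MHz mod fs = 19.8 MHz.
19.8 MHz > fs/2 = 19.55 MHz, folds to fs − 19.8 MHz = 19.3 MHz.
Distinct values: {1.3 MHz, 6.3 MHz, 17.2 MHz, 19.3 MHz}.

1.3 MHz, 6.3 MHz, 17.2 MHz, 19.3 MHz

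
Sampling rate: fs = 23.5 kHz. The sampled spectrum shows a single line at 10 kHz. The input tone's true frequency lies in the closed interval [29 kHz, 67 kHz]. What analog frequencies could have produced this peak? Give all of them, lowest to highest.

Frequencies that alias to 10 kHz are k·fs ± 10 kHz for integer k ≥ 0.
k=0: 10 kHz.
k=1: 13.5 kHz, 33.5 kHz.
k=2: 37 kHz, 57 kHz.
k=3: 60.5 kHz, 80.5 kHz.
k=4: 84 kHz, 104 kHz.
Within [29 kHz, 67 kHz]: 33.5 kHz, 37 kHz, 57 kHz, 60.5 kHz.

33.5 kHz, 37 kHz, 57 kHz, 60.5 kHz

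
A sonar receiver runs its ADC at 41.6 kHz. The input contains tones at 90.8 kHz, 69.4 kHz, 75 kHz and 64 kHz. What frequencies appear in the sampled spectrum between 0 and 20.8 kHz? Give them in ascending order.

fs/2 = 20.8 kHz.
90.8 kHz mod fs = 7.6 kHz.
7.6 kHz ≤ fs/2 = 20.8 kHz, appears at 7.6 kHz.
69.4 kHz mod fs = 27.8 kHz.
27.8 kHz > fs/2 = 20.8 kHz, folds to fs − 27.8 kHz = 13.8 kHz.
75 kHz mod fs = 33.4 kHz.
33.4 kHz > fs/2 = 20.8 kHz, folds to fs − 33.4 kHz = 8.2 kHz.
64 kHz mod fs = 22.4 kHz.
22.4 kHz > fs/2 = 20.8 kHz, folds to fs − 22.4 kHz = 19.2 kHz.
Distinct values: {7.6 kHz, 8.2 kHz, 13.8 kHz, 19.2 kHz}.

7.6 kHz, 8.2 kHz, 13.8 kHz, 19.2 kHz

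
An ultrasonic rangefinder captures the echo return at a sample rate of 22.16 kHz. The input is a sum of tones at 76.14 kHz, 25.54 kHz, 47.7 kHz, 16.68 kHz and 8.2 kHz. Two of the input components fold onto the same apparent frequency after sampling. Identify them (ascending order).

25.54 kHz, 47.7 kHz

fs/2 = 11.08 kHz.
76.14 kHz mod fs = 9.66 kHz.
9.66 kHz ≤ fs/2 = 11.08 kHz, appears at 9.66 kHz.
25.54 kHz mod fs = 3.38 kHz.
3.38 kHz ≤ fs/2 = 11.08 kHz, appears at 3.38 kHz.
47.7 kHz mod fs = 3.38 kHz.
3.38 kHz ≤ fs/2 = 11.08 kHz, appears at 3.38 kHz.
16.68 kHz > fs/2 = 11.08 kHz, folds to fs − 16.68 kHz = 5.48 kHz.
8.2 kHz ≤ fs/2 = 11.08 kHz, passes unchanged.
25.54 kHz and 47.7 kHz both map to 3.38 kHz.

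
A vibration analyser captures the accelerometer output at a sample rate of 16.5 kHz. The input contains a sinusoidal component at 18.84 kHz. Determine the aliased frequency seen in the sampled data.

18.84 kHz mod fs = 2.34 kHz.
2.34 kHz ≤ fs/2 = 8.25 kHz, appears at 2.34 kHz.

2.34 kHz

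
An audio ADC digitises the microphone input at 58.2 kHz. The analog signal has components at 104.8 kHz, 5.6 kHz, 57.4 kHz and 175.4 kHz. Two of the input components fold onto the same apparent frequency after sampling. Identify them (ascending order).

fs/2 = 29.1 kHz.
104.8 kHz mod fs = 46.6 kHz.
46.6 kHz > fs/2 = 29.1 kHz, folds to fs − 46.6 kHz = 11.6 kHz.
5.6 kHz ≤ fs/2 = 29.1 kHz, passes unchanged.
57.4 kHz > fs/2 = 29.1 kHz, folds to fs − 57.4 kHz = 0.8 kHz.
175.4 kHz mod fs = 0.8 kHz.
0.8 kHz ≤ fs/2 = 29.1 kHz, appears at 0.8 kHz.
57.4 kHz and 175.4 kHz both map to 0.8 kHz.

57.4 kHz, 175.4 kHz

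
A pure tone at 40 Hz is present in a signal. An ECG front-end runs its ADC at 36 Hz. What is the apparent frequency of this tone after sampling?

40 Hz mod fs = 4 Hz.
4 Hz ≤ fs/2 = 18 Hz, appears at 4 Hz.

4 Hz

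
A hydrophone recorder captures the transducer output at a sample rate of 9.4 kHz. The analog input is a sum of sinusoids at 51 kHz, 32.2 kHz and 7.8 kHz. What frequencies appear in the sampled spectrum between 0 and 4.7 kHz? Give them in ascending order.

1.6 kHz, 4 kHz

fs/2 = 4.7 kHz.
51 kHz mod fs = 4 kHz.
4 kHz ≤ fs/2 = 4.7 kHz, appears at 4 kHz.
32.2 kHz mod fs = 4 kHz.
4 kHz ≤ fs/2 = 4.7 kHz, appears at 4 kHz.
7.8 kHz > fs/2 = 4.7 kHz, folds to fs − 7.8 kHz = 1.6 kHz.
Distinct values: {1.6 kHz, 4 kHz}.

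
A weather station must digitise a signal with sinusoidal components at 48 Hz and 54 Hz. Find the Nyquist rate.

108 Hz

Highest-frequency component: 54 Hz.
Nyquist rate = 2 × 54 Hz = 108 Hz.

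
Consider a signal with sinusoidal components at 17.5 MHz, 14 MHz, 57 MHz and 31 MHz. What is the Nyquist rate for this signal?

114 MHz

Highest-frequency component: 57 MHz.
Nyquist rate = 2 × 57 MHz = 114 MHz.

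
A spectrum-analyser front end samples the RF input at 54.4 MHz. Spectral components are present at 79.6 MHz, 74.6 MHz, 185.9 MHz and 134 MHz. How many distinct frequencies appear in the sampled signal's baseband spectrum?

fs/2 = 27.2 MHz.
79.6 MHz mod fs = 25.2 MHz.
25.2 MHz ≤ fs/2 = 27.2 MHz, appears at 25.2 MHz.
74.6 MHz mod fs = 20.2 MHz.
20.2 MHz ≤ fs/2 = 27.2 MHz, appears at 20.2 MHz.
185.9 MHz mod fs = 22.7 MHz.
22.7 MHz ≤ fs/2 = 27.2 MHz, appears at 22.7 MHz.
134 MHz mod fs = 25.2 MHz.
25.2 MHz ≤ fs/2 = 27.2 MHz, appears at 25.2 MHz.
Distinct values: {20.2 MHz, 22.7 MHz, 25.2 MHz} → 3.

3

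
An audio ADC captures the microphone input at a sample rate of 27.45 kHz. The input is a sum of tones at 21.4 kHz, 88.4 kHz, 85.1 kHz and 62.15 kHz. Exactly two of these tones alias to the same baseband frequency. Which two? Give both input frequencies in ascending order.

21.4 kHz, 88.4 kHz

fs/2 = 13.725 kHz.
21.4 kHz > fs/2 = 13.725 kHz, folds to fs − 21.4 kHz = 6.05 kHz.
88.4 kHz mod fs = 6.05 kHz.
6.05 kHz ≤ fs/2 = 13.725 kHz, appears at 6.05 kHz.
85.1 kHz mod fs = 2.75 kHz.
2.75 kHz ≤ fs/2 = 13.725 kHz, appears at 2.75 kHz.
62.15 kHz mod fs = 7.25 kHz.
7.25 kHz ≤ fs/2 = 13.725 kHz, appears at 7.25 kHz.
21.4 kHz and 88.4 kHz both map to 6.05 kHz.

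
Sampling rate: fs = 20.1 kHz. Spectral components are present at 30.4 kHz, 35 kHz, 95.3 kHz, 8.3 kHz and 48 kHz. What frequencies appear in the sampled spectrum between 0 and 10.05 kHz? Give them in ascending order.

5.2 kHz, 7.8 kHz, 8.3 kHz, 9.8 kHz

fs/2 = 10.05 kHz.
30.4 kHz mod fs = 10.3 kHz.
10.3 kHz > fs/2 = 10.05 kHz, folds to fs − 10.3 kHz = 9.8 kHz.
35 kHz mod fs = 14.9 kHz.
14.9 kHz > fs/2 = 10.05 kHz, folds to fs − 14.9 kHz = 5.2 kHz.
95.3 kHz mod fs = 14.9 kHz.
14.9 kHz > fs/2 = 10.05 kHz, folds to fs − 14.9 kHz = 5.2 kHz.
8.3 kHz ≤ fs/2 = 10.05 kHz, passes unchanged.
48 kHz mod fs = 7.8 kHz.
7.8 kHz ≤ fs/2 = 10.05 kHz, appears at 7.8 kHz.
Distinct values: {5.2 kHz, 7.8 kHz, 8.3 kHz, 9.8 kHz}.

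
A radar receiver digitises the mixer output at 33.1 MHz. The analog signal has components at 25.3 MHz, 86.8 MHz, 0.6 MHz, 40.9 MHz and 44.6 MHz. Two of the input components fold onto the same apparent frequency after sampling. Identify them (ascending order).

25.3 MHz, 40.9 MHz

fs/2 = 16.55 MHz.
25.3 MHz > fs/2 = 16.55 MHz, folds to fs − 25.3 MHz = 7.8 MHz.
86.8 MHz mod fs = 20.6 MHz.
20.6 MHz > fs/2 = 16.55 MHz, folds to fs − 20.6 MHz = 12.5 MHz.
0.6 MHz ≤ fs/2 = 16.55 MHz, passes unchanged.
40.9 MHz mod fs = 7.8 MHz.
7.8 MHz ≤ fs/2 = 16.55 MHz, appears at 7.8 MHz.
44.6 MHz mod fs = 11.5 MHz.
11.5 MHz ≤ fs/2 = 16.55 MHz, appears at 11.5 MHz.
25.3 MHz and 40.9 MHz both map to 7.8 MHz.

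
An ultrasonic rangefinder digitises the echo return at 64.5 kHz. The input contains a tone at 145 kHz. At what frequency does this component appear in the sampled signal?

145 kHz mod fs = 16 kHz.
16 kHz ≤ fs/2 = 32.25 kHz, appears at 16 kHz.

16 kHz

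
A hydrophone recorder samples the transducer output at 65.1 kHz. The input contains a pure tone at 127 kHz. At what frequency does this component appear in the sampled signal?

127 kHz mod fs = 61.9 kHz.
61.9 kHz > fs/2 = 32.55 kHz, folds to fs − 61.9 kHz = 3.2 kHz.

3.2 kHz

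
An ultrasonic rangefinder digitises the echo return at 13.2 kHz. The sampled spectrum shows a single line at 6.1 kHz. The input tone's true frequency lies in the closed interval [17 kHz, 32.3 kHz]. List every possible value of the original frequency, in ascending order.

19.3 kHz, 20.3 kHz

Frequencies that alias to 6.1 kHz are k·fs ± 6.1 kHz for integer k ≥ 0.
k=0: 6.1 kHz.
k=1: 7.1 kHz, 19.3 kHz.
k=2: 20.3 kHz, 32.5 kHz.
k=3: 33.5 kHz, 45.7 kHz.
Within [17 kHz, 32.3 kHz]: 19.3 kHz, 20.3 kHz.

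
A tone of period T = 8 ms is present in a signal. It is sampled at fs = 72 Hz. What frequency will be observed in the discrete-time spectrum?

T = 8 ms → f = 1/T = 125 Hz.
125 Hz mod fs = 53 Hz.
53 Hz > fs/2 = 36 Hz, folds to fs − 53 Hz = 19 Hz.

19 Hz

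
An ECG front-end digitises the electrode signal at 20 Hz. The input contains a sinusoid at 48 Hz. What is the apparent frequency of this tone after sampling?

48 Hz mod fs = 8 Hz.
8 Hz ≤ fs/2 = 10 Hz, appears at 8 Hz.

8 Hz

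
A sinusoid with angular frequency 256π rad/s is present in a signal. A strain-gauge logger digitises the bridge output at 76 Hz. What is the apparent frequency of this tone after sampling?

ω = 256π rad/s → f = ω/(2π) = 128 Hz.
128 Hz mod fs = 52 Hz.
52 Hz > fs/2 = 38 Hz, folds to fs − 52 Hz = 24 Hz.

24 Hz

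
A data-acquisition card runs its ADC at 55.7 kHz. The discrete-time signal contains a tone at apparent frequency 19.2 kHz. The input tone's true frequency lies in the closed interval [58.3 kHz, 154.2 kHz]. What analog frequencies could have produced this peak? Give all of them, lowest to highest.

74.9 kHz, 92.2 kHz, 130.6 kHz, 147.9 kHz

Frequencies that alias to 19.2 kHz are k·fs ± 19.2 kHz for integer k ≥ 0.
k=0: 19.2 kHz.
k=1: 36.5 kHz, 74.9 kHz.
k=2: 92.2 kHz, 130.6 kHz.
k=3: 147.9 kHz, 186.3 kHz.
k=4: 203.6 kHz, 242 kHz.
Within [58.3 kHz, 154.2 kHz]: 74.9 kHz, 92.2 kHz, 130.6 kHz, 147.9 kHz.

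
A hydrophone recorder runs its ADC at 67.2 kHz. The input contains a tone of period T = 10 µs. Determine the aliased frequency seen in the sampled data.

32.8 kHz

T = 10 µs → f = 1/T = 100 kHz.
100 kHz mod fs = 32.8 kHz.
32.8 kHz ≤ fs/2 = 33.6 kHz, appears at 32.8 kHz.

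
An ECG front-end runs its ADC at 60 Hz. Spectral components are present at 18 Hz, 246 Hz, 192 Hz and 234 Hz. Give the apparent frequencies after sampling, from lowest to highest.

6 Hz, 12 Hz, 18 Hz

fs/2 = 30 Hz.
18 Hz ≤ fs/2 = 30 Hz, passes unchanged.
246 Hz mod fs = 6 Hz.
6 Hz ≤ fs/2 = 30 Hz, appears at 6 Hz.
192 Hz mod fs = 12 Hz.
12 Hz ≤ fs/2 = 30 Hz, appears at 12 Hz.
234 Hz mod fs = 54 Hz.
54 Hz > fs/2 = 30 Hz, folds to fs − 54 Hz = 6 Hz.
Distinct values: {6 Hz, 12 Hz, 18 Hz}.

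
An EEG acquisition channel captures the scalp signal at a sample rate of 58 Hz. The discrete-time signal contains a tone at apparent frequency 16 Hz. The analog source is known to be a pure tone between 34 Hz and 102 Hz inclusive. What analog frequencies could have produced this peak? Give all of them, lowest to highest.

42 Hz, 74 Hz, 100 Hz

Frequencies that alias to 16 Hz are k·fs ± 16 Hz for integer k ≥ 0.
k=0: 16 Hz.
k=1: 42 Hz, 74 Hz.
k=2: 100 Hz, 132 Hz.
k=3: 158 Hz, 190 Hz.
Within [34 Hz, 102 Hz]: 42 Hz, 74 Hz, 100 Hz.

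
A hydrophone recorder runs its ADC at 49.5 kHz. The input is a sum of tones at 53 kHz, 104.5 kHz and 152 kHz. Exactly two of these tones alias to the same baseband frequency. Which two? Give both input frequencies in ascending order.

fs/2 = 24.75 kHz.
53 kHz mod fs = 3.5 kHz.
3.5 kHz ≤ fs/2 = 24.75 kHz, appears at 3.5 kHz.
104.5 kHz mod fs = 5.5 kHz.
5.5 kHz ≤ fs/2 = 24.75 kHz, appears at 5.5 kHz.
152 kHz mod fs = 3.5 kHz.
3.5 kHz ≤ fs/2 = 24.75 kHz, appears at 3.5 kHz.
53 kHz and 152 kHz both map to 3.5 kHz.

53 kHz, 152 kHz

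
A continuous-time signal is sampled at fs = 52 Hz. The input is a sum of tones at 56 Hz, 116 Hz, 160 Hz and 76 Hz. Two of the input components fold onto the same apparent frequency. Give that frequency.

fs/2 = 26 Hz.
56 Hz mod fs = 4 Hz.
4 Hz ≤ fs/2 = 26 Hz, appears at 4 Hz.
116 Hz mod fs = 12 Hz.
12 Hz ≤ fs/2 = 26 Hz, appears at 12 Hz.
160 Hz mod fs = 4 Hz.
4 Hz ≤ fs/2 = 26 Hz, appears at 4 Hz.
76 Hz mod fs = 24 Hz.
24 Hz ≤ fs/2 = 26 Hz, appears at 24 Hz.
56 Hz and 160 Hz both map to 4 Hz.

4 Hz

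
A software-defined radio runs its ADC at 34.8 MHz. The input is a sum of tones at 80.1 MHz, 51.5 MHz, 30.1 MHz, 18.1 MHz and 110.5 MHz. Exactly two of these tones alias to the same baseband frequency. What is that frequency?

16.7 MHz

fs/2 = 17.4 MHz.
80.1 MHz mod fs = 10.5 MHz.
10.5 MHz ≤ fs/2 = 17.4 MHz, appears at 10.5 MHz.
51.5 MHz mod fs = 16.7 MHz.
16.7 MHz ≤ fs/2 = 17.4 MHz, appears at 16.7 MHz.
30.1 MHz > fs/2 = 17.4 MHz, folds to fs − 30.1 MHz = 4.7 MHz.
18.1 MHz > fs/2 = 17.4 MHz, folds to fs − 18.1 MHz = 16.7 MHz.
110.5 MHz mod fs = 6.1 MHz.
6.1 MHz ≤ fs/2 = 17.4 MHz, appears at 6.1 MHz.
18.1 MHz and 51.5 MHz both map to 16.7 MHz.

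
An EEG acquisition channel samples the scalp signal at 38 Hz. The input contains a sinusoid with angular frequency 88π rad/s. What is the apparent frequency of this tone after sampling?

ω = 88π rad/s → f = ω/(2π) = 44 Hz.
44 Hz mod fs = 6 Hz.
6 Hz ≤ fs/2 = 19 Hz, appears at 6 Hz.

6 Hz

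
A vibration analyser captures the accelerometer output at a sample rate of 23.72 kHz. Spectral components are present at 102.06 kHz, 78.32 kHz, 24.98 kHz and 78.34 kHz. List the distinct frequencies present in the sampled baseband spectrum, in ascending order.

fs/2 = 11.86 kHz.
102.06 kHz mod fs = 7.18 kHz.
7.18 kHz ≤ fs/2 = 11.86 kHz, appears at 7.18 kHz.
78.32 kHz mod fs = 7.16 kHz.
7.16 kHz ≤ fs/2 = 11.86 kHz, appears at 7.16 kHz.
24.98 kHz mod fs = 1.26 kHz.
1.26 kHz ≤ fs/2 = 11.86 kHz, appears at 1.26 kHz.
78.34 kHz mod fs = 7.18 kHz.
7.18 kHz ≤ fs/2 = 11.86 kHz, appears at 7.18 kHz.
Distinct values: {1.26 kHz, 7.16 kHz, 7.18 kHz}.

1.26 kHz, 7.16 kHz, 7.18 kHz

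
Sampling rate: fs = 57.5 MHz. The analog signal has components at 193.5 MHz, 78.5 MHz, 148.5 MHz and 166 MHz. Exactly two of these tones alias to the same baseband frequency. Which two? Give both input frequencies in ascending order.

78.5 MHz, 193.5 MHz

fs/2 = 28.75 MHz.
193.5 MHz mod fs = 21 MHz.
21 MHz ≤ fs/2 = 28.75 MHz, appears at 21 MHz.
78.5 MHz mod fs = 21 MHz.
21 MHz ≤ fs/2 = 28.75 MHz, appears at 21 MHz.
148.5 MHz mod fs = 33.5 MHz.
33.5 MHz > fs/2 = 28.75 MHz, folds to fs − 33.5 MHz = 24 MHz.
166 MHz mod fs = 51 MHz.
51 MHz > fs/2 = 28.75 MHz, folds to fs − 51 MHz = 6.5 MHz.
78.5 MHz and 193.5 MHz both map to 21 MHz.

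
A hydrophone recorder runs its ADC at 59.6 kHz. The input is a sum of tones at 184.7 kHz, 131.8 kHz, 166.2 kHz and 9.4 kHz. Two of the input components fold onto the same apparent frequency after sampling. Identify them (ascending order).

131.8 kHz, 166.2 kHz

fs/2 = 29.8 kHz.
184.7 kHz mod fs = 5.9 kHz.
5.9 kHz ≤ fs/2 = 29.8 kHz, appears at 5.9 kHz.
131.8 kHz mod fs = 12.6 kHz.
12.6 kHz ≤ fs/2 = 29.8 kHz, appears at 12.6 kHz.
166.2 kHz mod fs = 47 kHz.
47 kHz > fs/2 = 29.8 kHz, folds to fs − 47 kHz = 12.6 kHz.
9.4 kHz ≤ fs/2 = 29.8 kHz, passes unchanged.
131.8 kHz and 166.2 kHz both map to 12.6 kHz.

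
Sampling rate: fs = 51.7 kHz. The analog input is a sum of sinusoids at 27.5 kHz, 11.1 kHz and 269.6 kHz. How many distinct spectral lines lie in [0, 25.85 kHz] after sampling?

fs/2 = 25.85 kHz.
27.5 kHz > fs/2 = 25.85 kHz, folds to fs − 27.5 kHz = 24.2 kHz.
11.1 kHz ≤ fs/2 = 25.85 kHz, passes unchanged.
269.6 kHz mod fs = 11.1 kHz.
11.1 kHz ≤ fs/2 = 25.85 kHz, appears at 11.1 kHz.
Distinct values: {11.1 kHz, 24.2 kHz} → 2.

2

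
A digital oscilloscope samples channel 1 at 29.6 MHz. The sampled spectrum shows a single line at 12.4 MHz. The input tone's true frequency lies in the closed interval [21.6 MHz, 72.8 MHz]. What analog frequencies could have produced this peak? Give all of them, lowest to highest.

42 MHz, 46.8 MHz, 71.6 MHz

Frequencies that alias to 12.4 MHz are k·fs ± 12.4 MHz for integer k ≥ 0.
k=0: 12.4 MHz.
k=1: 17.2 MHz, 42 MHz.
k=2: 46.8 MHz, 71.6 MHz.
k=3: 76.4 MHz, 101.2 MHz.
Within [21.6 MHz, 72.8 MHz]: 42 MHz, 46.8 MHz, 71.6 MHz.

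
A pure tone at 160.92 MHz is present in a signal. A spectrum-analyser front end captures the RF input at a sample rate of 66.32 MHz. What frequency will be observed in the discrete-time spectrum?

160.92 MHz mod fs = 28.28 MHz.
28.28 MHz ≤ fs/2 = 33.16 MHz, appears at 28.28 MHz.

28.28 MHz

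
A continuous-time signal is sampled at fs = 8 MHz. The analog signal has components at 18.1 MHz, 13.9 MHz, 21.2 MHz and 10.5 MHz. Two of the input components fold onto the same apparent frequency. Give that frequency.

2.1 MHz

fs/2 = 4 MHz.
18.1 MHz mod fs = 2.1 MHz.
2.1 MHz ≤ fs/2 = 4 MHz, appears at 2.1 MHz.
13.9 MHz mod fs = 5.9 MHz.
5.9 MHz > fs/2 = 4 MHz, folds to fs − 5.9 MHz = 2.1 MHz.
21.2 MHz mod fs = 5.2 MHz.
5.2 MHz > fs/2 = 4 MHz, folds to fs − 5.2 MHz = 2.8 MHz.
10.5 MHz mod fs = 2.5 MHz.
2.5 MHz ≤ fs/2 = 4 MHz, appears at 2.5 MHz.
13.9 MHz and 18.1 MHz both map to 2.1 MHz.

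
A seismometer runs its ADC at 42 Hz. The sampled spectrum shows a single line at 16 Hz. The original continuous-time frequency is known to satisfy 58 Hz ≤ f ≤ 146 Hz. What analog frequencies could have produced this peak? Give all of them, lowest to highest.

58 Hz, 68 Hz, 100 Hz, 110 Hz, 142 Hz

Frequencies that alias to 16 Hz are k·fs ± 16 Hz for integer k ≥ 0.
k=0: 16 Hz.
k=1: 26 Hz, 58 Hz.
k=2: 68 Hz, 100 Hz.
k=3: 110 Hz, 142 Hz.
k=4: 152 Hz, 184 Hz.
Within [58 Hz, 146 Hz]: 58 Hz, 68 Hz, 100 Hz, 110 Hz, 142 Hz.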